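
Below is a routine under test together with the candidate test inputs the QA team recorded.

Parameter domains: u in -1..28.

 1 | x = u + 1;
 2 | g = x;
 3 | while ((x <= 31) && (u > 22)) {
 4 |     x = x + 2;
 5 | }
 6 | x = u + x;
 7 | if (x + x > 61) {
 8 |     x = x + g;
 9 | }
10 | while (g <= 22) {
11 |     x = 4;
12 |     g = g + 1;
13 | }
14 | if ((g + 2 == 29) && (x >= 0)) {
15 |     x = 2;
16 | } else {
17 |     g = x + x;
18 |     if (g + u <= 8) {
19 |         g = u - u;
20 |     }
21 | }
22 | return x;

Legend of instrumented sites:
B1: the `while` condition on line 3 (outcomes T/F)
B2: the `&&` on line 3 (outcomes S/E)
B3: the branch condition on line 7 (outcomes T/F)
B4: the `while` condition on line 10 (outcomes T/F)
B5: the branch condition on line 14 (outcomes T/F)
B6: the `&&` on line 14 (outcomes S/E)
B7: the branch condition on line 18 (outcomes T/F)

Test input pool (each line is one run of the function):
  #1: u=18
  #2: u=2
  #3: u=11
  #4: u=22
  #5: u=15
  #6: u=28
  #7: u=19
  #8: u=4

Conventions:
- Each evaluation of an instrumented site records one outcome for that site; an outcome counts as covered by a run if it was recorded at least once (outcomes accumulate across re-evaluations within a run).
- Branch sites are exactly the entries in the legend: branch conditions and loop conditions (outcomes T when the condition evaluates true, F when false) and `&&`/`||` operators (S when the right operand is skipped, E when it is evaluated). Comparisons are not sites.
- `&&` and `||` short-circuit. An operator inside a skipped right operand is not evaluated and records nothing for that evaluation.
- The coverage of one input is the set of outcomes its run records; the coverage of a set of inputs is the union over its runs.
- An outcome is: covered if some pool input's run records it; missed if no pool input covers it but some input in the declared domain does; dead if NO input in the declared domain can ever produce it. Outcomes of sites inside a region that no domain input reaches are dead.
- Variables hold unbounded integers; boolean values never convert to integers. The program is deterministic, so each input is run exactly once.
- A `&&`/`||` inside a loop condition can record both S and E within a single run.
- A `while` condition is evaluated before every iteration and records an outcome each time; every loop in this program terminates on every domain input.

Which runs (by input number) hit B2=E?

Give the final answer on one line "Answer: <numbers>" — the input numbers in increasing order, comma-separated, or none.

input #1 (u=18): produces B2=E
input #2 (u=2): produces B2=E
input #3 (u=11): produces B2=E
input #4 (u=22): produces B2=E
input #5 (u=15): produces B2=E
input #6 (u=28): produces B2=E
input #7 (u=19): produces B2=E
input #8 (u=4): produces B2=E

Answer: 1, 2, 3, 4, 5, 6, 7, 8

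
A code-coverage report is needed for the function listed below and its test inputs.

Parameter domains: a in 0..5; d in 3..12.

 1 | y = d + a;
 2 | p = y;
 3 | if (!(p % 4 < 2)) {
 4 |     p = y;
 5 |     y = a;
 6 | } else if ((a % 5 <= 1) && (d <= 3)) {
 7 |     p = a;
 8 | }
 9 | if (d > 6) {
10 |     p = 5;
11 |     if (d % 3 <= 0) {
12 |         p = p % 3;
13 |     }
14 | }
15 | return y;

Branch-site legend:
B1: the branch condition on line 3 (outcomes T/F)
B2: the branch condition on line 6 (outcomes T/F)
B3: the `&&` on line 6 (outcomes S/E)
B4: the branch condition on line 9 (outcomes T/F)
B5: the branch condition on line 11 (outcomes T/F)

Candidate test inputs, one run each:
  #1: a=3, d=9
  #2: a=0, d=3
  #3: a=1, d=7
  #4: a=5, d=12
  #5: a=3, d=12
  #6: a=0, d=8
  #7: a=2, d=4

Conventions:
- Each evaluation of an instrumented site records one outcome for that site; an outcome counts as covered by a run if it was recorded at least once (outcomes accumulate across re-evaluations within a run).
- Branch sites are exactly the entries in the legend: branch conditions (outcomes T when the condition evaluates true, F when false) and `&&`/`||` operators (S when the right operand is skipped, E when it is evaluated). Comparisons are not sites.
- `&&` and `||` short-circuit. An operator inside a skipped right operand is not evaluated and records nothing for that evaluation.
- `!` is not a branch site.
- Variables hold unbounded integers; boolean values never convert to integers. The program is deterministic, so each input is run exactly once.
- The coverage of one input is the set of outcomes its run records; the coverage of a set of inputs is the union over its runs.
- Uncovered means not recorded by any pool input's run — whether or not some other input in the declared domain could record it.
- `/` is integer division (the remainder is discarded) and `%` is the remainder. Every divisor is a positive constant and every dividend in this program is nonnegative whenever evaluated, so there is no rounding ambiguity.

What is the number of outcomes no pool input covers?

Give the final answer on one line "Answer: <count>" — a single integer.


run #1 (a=3, d=9) runs B1->F, B3->S, B2->F, B4->T, B5->T; records B1=F, B2=F, B3=S, B4=T, B5=T
run #2 (a=0, d=3) runs B1->T, B4->F; records B1=T, B4=F
run #3 (a=1, d=7) runs B1->F, B3->E, B2->F, B4->T, B5->F; records B1=F, B2=F, B3=E, B4=T, B5=F
run #4 (a=5, d=12) runs B1->F, B3->E, B2->F, B4->T, B5->T; records B1=F, B2=F, B3=E, B4=T, B5=T
run #5 (a=3, d=12) runs B1->T, B4->T, B5->T; records B1=T, B4=T, B5=T
run #6 (a=0, d=8) runs B1->F, B3->E, B2->F, B4->T, B5->F; records B1=F, B2=F, B3=E, B4=T, B5=F
run #7 (a=2, d=4) runs B1->T, B4->F; records B1=T, B4=F
union over the pool: B1=T, B1=F, B2=F, B3=S, B3=E, B4=T, B4=F, B5=T, B5=F
uncovered (1 of 10): B2=T
Answer: 1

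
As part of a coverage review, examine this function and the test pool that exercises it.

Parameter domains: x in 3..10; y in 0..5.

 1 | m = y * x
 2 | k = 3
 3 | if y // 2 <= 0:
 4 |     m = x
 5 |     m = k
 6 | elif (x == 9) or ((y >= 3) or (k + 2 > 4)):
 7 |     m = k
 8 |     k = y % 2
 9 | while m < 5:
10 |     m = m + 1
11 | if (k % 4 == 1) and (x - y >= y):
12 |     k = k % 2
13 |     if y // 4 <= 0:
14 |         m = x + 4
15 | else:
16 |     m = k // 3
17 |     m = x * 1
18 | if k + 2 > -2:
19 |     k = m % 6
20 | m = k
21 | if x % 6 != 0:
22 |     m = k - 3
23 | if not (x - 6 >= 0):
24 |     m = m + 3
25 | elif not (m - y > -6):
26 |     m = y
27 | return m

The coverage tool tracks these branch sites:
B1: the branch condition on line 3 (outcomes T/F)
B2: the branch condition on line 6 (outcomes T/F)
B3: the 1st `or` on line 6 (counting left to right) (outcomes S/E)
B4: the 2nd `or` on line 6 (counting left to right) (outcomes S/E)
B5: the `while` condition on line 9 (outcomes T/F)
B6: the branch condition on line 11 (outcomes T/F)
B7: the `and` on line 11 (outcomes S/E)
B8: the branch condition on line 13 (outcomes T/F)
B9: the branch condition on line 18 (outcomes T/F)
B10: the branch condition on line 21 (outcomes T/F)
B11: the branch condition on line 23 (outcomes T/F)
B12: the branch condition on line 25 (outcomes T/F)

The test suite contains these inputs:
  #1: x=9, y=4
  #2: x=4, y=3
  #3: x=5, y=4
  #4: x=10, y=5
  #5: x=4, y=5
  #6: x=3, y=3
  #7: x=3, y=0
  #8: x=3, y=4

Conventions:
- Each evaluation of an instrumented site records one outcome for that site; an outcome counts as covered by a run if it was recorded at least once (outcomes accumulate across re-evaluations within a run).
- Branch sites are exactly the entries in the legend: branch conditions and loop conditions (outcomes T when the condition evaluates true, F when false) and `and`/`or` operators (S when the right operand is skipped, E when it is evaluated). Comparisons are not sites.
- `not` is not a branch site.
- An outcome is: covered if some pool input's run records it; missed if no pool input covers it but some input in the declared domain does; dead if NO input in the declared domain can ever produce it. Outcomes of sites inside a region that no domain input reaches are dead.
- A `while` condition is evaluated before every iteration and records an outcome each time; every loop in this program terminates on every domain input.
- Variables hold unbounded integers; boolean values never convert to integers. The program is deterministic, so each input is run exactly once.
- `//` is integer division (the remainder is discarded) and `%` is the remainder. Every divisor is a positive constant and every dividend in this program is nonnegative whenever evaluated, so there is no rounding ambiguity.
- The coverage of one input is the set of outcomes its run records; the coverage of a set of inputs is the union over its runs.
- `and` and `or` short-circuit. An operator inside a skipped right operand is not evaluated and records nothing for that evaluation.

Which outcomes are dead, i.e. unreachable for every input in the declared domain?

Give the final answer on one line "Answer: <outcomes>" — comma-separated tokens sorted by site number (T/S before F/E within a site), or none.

sweeping the full domain (48 inputs) for each outcome:
  B2=F: never recorded by any domain input -> dead
  B9=F: never recorded by any domain input -> dead
  reachable outcomes have witnesses, e.g. B1=T (e.g. x=3, y=0), B1=F (e.g. x=3, y=2), B2=T (e.g. x=3, y=2), B3=S (e.g. x=9, y=2)

Answer: B2=F, B9=F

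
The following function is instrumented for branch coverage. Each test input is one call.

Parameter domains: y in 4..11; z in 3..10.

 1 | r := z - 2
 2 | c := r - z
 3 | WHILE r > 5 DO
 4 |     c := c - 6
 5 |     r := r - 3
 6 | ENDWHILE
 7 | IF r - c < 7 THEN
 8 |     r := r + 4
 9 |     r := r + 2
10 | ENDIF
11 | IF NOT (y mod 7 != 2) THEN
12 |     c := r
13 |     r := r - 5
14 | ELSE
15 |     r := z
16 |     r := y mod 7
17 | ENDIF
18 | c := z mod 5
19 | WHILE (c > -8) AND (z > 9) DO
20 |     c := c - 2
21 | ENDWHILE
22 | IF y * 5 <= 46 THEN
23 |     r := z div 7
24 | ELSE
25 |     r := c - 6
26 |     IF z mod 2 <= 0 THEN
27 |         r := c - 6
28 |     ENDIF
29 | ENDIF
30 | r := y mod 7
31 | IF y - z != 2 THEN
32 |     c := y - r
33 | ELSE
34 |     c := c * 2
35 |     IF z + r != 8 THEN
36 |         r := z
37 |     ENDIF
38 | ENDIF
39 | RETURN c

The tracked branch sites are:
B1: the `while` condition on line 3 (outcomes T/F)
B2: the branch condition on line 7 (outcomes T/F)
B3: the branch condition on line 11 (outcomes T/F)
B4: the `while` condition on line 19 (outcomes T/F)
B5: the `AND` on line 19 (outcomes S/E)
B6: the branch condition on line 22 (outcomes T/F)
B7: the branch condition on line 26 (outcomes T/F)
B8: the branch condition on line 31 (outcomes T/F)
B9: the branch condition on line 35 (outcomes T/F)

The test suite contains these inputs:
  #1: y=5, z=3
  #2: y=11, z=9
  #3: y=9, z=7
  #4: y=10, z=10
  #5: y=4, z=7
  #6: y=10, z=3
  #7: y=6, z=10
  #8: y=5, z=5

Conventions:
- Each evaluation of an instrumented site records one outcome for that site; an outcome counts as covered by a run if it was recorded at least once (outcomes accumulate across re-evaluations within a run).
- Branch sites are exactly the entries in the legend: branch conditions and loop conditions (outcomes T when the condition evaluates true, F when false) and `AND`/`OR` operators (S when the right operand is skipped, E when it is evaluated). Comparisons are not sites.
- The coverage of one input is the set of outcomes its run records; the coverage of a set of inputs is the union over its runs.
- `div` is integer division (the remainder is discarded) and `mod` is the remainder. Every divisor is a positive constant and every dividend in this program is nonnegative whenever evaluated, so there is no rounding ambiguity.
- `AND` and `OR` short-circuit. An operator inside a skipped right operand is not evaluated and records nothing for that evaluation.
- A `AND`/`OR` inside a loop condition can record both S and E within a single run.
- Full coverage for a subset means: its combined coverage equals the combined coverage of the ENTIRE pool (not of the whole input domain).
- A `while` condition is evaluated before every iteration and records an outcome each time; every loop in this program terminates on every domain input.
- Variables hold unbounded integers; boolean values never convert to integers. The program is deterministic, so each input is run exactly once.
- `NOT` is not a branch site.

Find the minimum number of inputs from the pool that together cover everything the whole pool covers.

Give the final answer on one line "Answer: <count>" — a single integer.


test 1 (y=5, z=3) hits B1=F, B2=T, B3=F, B4=F, B5=E, B6=T, B8=F, B9=F
test 2 (y=11, z=9) hits B1=T, B1=F, B2=F, B3=F, B4=F, B5=E, B6=F, B7=F, B8=F, B9=T
test 3 (y=9, z=7) hits B1=F, B2=F, B3=T, B4=F, B5=E, B6=T, B8=F, B9=T
test 4 (y=10, z=10) hits B1=T, B1=F, B2=F, B3=F, B4=T, B4=F, B5=S, B5=E, B6=F, B7=T, B8=T
test 5 (y=4, z=7) hits B1=F, B2=F, B3=F, B4=F, B5=E, B6=T, B8=T
test 6 (y=10, z=3) hits B1=F, B2=T, B3=F, B4=F, B5=E, B6=F, B7=F, B8=T
test 7 (y=6, z=10) hits B1=T, B1=F, B2=F, B3=F, B4=T, B4=F, B5=S, B5=E, B6=T, B8=T
test 8 (y=5, z=5) hits B1=F, B2=T, B3=F, B4=F, B5=E, B6=T, B8=T
together the pool reaches 18 outcomes: B1=T, B1=F, B2=T, B2=F, B3=T, B3=F, B4=T, B4=F, B5=S, B5=E, B6=T, B6=F, B7=T, B7=F, B8=T, B8=F, B9=T, B9=F
size 1 is not enough: best union over all size-1 subsets is 11/18
size 2 is not enough: best union over all size-2 subsets is 15/18
size 3 is not enough: best union over all size-3 subsets is 17/18
size 4: inputs {1, 2, 3, 4} cover all 18 outcomes, and no lexicographically smaller subset of this size does
Answer: 4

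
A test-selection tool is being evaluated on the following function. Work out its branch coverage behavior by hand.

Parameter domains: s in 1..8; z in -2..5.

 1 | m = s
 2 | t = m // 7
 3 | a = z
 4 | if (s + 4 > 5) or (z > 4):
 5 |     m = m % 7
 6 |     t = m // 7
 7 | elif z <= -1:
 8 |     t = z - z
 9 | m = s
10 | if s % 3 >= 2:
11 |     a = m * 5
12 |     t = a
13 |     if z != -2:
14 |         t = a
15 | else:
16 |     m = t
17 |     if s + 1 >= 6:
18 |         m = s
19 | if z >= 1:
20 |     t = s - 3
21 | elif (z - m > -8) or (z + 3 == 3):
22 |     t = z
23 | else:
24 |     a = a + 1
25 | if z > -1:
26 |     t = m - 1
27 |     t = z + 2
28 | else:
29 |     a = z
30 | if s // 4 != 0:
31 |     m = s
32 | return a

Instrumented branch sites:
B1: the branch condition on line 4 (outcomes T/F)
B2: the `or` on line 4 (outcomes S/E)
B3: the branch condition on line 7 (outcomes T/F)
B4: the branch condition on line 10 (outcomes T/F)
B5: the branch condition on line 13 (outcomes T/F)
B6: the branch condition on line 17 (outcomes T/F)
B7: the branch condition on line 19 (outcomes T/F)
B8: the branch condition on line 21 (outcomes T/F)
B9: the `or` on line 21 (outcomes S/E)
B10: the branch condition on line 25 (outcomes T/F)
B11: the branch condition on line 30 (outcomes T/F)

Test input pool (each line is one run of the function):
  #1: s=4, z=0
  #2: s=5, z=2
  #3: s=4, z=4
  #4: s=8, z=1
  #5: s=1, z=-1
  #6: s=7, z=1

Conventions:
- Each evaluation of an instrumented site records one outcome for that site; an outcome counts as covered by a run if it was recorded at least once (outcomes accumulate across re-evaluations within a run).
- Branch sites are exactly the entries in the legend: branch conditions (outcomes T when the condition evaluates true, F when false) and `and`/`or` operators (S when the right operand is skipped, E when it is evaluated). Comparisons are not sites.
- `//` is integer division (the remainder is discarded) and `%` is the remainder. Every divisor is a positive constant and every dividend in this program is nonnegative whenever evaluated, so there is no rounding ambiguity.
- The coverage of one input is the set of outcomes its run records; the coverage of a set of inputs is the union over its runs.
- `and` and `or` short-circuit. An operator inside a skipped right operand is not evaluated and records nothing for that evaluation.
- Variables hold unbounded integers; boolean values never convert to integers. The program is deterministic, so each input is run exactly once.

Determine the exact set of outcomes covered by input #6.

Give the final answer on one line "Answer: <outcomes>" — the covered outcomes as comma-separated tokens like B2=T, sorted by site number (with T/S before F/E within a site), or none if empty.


Running input #6 (s=7, z=1), event by event:
  B2->S, B1->T, B4->F, B6->T, B7->T, B10->T, B11->T
deduplicating events, the covered set is: B1=T, B2=S, B4=F, B6=T, B7=T, B10=T, B11=T
Answer: B1=T, B2=S, B4=F, B6=T, B7=T, B10=T, B11=T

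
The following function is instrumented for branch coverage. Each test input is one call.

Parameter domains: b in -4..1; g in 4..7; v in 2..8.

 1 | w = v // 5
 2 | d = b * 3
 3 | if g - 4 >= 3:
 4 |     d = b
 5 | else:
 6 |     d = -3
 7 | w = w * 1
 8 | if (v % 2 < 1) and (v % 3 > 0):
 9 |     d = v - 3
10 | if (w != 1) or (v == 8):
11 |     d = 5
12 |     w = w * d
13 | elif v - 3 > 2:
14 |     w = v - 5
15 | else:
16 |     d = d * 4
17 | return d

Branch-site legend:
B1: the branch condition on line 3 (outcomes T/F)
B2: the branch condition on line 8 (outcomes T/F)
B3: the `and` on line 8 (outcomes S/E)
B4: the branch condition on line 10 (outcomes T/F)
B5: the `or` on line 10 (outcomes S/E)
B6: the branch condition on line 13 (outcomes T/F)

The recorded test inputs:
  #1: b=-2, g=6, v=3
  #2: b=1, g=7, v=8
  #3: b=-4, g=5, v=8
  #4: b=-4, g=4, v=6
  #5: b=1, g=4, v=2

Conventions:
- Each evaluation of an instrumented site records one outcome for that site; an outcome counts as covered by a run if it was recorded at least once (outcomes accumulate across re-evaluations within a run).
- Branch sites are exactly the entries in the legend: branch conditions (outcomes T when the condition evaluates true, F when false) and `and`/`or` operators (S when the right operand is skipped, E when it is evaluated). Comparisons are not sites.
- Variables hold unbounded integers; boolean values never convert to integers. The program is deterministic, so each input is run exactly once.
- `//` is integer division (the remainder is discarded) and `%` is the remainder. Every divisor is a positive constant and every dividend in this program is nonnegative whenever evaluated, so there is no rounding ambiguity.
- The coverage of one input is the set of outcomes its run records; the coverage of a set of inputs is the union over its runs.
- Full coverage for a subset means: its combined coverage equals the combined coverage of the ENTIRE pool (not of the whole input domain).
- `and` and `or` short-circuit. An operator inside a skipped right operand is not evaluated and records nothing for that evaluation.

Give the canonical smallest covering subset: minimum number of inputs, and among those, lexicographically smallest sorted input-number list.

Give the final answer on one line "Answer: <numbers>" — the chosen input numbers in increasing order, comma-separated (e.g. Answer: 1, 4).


test 1 (b=-2, g=6, v=3) hits B1=F, B2=F, B3=S, B4=T, B5=S
test 2 (b=1, g=7, v=8) hits B1=T, B2=T, B3=E, B4=T, B5=E
test 3 (b=-4, g=5, v=8) hits B1=F, B2=T, B3=E, B4=T, B5=E
test 4 (b=-4, g=4, v=6) hits B1=F, B2=F, B3=E, B4=F, B5=E, B6=T
test 5 (b=1, g=4, v=2) hits B1=F, B2=T, B3=E, B4=T, B5=S
the full pool covers 11 outcomes: B1=T, B1=F, B2=T, B2=F, B3=S, B3=E, B4=T, B4=F, B5=S, B5=E, B6=T
size 1 is not enough: best union over all size-1 subsets is 6/11
size 2 is not enough: best union over all size-2 subsets is 9/11
at size 3, {1, 2, 4} reaches all 11 outcomes; every lexicographically earlier size-3 subset fails
Answer: 1, 2, 4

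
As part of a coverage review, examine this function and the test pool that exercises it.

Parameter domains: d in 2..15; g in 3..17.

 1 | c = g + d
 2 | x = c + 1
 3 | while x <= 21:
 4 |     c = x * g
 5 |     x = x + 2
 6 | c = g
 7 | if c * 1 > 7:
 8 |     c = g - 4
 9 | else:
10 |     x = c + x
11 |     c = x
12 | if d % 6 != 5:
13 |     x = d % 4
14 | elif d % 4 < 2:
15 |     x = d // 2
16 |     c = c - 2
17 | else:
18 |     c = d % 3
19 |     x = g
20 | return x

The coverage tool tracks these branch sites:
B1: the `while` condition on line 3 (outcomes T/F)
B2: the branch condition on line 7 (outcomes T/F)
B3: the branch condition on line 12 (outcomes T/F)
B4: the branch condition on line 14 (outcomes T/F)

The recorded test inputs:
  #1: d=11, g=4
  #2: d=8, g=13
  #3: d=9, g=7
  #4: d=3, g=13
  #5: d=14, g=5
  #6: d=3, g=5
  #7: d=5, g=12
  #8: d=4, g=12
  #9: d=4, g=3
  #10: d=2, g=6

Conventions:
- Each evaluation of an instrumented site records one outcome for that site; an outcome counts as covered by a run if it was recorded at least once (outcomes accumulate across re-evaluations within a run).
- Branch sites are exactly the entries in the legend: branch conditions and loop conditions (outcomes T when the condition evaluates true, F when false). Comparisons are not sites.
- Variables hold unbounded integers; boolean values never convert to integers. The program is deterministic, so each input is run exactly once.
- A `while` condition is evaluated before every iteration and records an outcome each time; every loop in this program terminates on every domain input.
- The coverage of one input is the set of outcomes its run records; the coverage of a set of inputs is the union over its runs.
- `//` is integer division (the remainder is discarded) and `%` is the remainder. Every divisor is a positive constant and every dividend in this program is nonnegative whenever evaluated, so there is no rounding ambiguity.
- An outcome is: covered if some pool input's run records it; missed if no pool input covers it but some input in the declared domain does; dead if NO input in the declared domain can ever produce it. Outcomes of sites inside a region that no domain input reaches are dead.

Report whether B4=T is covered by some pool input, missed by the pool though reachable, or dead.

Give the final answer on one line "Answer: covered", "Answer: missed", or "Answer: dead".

B4=T is recorded by pool input(s) 7 -> covered

Answer: covered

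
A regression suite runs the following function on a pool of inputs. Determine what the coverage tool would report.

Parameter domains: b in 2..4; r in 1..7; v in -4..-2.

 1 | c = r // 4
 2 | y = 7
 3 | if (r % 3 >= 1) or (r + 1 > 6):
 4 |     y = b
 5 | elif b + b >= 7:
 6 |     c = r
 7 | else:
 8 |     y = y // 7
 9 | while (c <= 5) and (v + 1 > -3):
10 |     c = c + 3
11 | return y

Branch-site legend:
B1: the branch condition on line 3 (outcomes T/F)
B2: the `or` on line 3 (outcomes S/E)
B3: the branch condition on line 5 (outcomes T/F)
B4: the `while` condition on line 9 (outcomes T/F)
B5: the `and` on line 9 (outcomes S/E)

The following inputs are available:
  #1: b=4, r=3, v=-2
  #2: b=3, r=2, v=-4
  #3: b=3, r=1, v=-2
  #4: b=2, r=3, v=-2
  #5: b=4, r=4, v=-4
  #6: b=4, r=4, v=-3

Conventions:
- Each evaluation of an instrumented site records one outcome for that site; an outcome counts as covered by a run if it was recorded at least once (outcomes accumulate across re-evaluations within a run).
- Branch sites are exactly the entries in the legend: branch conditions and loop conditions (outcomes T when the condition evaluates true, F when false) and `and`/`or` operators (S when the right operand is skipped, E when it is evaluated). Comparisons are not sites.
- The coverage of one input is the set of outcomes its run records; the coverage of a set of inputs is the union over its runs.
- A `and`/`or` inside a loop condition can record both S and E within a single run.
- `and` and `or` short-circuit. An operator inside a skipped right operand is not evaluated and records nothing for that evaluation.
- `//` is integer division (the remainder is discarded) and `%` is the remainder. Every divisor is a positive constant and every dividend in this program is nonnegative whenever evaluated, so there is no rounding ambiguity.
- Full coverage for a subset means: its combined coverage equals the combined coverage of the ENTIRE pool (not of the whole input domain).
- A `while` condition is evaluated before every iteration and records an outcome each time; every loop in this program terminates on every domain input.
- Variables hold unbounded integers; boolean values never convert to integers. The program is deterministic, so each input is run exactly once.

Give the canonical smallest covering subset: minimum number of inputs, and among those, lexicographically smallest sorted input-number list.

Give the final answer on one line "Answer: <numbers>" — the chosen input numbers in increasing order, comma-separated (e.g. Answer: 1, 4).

input #1, b=4, r=3, v=-2: events B2->E, B1->F, B3->T, B5->E, B4->T, B5->S, B4->F; outcomes B1=F, B2=E, B3=T, B4=T, B4=F, B5=S, B5=E
input #2, b=3, r=2, v=-4: events B2->S, B1->T, B5->E, B4->F; outcomes B1=T, B2=S, B4=F, B5=E
input #3, b=3, r=1, v=-2: events B2->S, B1->T, B5->E, B4->T, B5->E, B4->T, B5->S, B4->F; outcomes B1=T, B2=S, B4=T, B4=F, B5=S, B5=E
input #4, b=2, r=3, v=-2: events B2->E, B1->F, B3->F, B5->E, B4->T, B5->E, B4->T, B5->S, B4->F; outcomes B1=F, B2=E, B3=F, B4=T, B4=F, B5=S, B5=E
input #5, b=4, r=4, v=-4: events B2->S, B1->T, B5->E, B4->F; outcomes B1=T, B2=S, B4=F, B5=E
input #6, b=4, r=4, v=-3: events B2->S, B1->T, B5->E, B4->T, B5->E, B4->T, B5->S, B4->F; outcomes B1=T, B2=S, B4=T, B4=F, B5=S, B5=E
union over all inputs: B1=T, B1=F, B2=S, B2=E, B3=T, B3=F, B4=T, B4=F, B5=S, B5=E (10 outcomes)
checked all size-1 subsets: none covers 10 outcomes (max 7/10)
checked all size-2 subsets: none covers 10 outcomes (max 9/10)
the canonical winner is {1, 2, 4}: size 3, full 10-outcome coverage, earliest index list among size-3 covers

Answer: 1, 2, 4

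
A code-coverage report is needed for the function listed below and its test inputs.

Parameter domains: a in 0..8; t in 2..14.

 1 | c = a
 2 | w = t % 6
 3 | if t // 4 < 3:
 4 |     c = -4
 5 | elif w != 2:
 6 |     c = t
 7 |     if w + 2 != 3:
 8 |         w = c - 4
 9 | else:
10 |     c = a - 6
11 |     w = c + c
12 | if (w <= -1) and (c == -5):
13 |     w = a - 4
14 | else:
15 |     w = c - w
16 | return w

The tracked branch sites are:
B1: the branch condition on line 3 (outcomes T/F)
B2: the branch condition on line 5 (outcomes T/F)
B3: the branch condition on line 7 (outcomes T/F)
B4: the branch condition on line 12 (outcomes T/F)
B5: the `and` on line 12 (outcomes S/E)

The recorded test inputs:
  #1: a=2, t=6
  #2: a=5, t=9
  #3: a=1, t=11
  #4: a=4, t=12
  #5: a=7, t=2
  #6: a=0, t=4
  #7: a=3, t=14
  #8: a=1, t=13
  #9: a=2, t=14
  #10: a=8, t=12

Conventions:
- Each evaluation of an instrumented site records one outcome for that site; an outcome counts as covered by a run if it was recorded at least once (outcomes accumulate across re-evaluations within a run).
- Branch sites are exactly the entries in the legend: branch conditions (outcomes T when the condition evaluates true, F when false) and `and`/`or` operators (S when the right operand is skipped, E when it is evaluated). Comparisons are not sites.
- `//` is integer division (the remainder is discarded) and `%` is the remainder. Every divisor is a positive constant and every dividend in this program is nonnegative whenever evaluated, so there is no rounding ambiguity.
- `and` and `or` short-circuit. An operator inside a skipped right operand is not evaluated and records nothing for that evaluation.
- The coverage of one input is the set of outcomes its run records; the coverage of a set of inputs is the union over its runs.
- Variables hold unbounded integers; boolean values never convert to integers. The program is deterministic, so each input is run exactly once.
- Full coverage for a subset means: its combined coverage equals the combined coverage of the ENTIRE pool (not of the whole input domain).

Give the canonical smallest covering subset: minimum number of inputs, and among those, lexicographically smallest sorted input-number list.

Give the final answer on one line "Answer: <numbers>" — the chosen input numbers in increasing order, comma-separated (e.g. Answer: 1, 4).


#1 (a=2, t=6) -> B1->T, B5->S, B4->F; covered: B1=T, B4=F, B5=S
#2 (a=5, t=9) -> B1->T, B5->S, B4->F; covered: B1=T, B4=F, B5=S
#3 (a=1, t=11) -> B1->T, B5->S, B4->F; covered: B1=T, B4=F, B5=S
#4 (a=4, t=12) -> B1->F, B2->T, B3->T, B5->S, B4->F; covered: B1=F, B2=T, B3=T, B4=F, B5=S
#5 (a=7, t=2) -> B1->T, B5->S, B4->F; covered: B1=T, B4=F, B5=S
#6 (a=0, t=4) -> B1->T, B5->S, B4->F; covered: B1=T, B4=F, B5=S
#7 (a=3, t=14) -> B1->F, B2->F, B5->E, B4->F; covered: B1=F, B2=F, B4=F, B5=E
#8 (a=1, t=13) -> B1->F, B2->T, B3->F, B5->S, B4->F; covered: B1=F, B2=T, B3=F, B4=F, B5=S
#9 (a=2, t=14) -> B1->F, B2->F, B5->E, B4->F; covered: B1=F, B2=F, B4=F, B5=E
#10 (a=8, t=12) -> B1->F, B2->T, B3->T, B5->S, B4->F; covered: B1=F, B2=T, B3=T, B4=F, B5=S
pool-wide coverage (9 outcomes): B1=T, B1=F, B2=T, B2=F, B3=T, B3=F, B4=F, B5=S, B5=E
no size-1 subset reaches all 9 outcomes (best union: 5/9)
no size-2 subset reaches all 9 outcomes (best union: 7/9)
no size-3 subset reaches all 9 outcomes (best union: 8/9)
size 4: inputs {1, 4, 7, 8} cover all 9 outcomes, and no lexicographically smaller subset of this size does
Answer: 1, 4, 7, 8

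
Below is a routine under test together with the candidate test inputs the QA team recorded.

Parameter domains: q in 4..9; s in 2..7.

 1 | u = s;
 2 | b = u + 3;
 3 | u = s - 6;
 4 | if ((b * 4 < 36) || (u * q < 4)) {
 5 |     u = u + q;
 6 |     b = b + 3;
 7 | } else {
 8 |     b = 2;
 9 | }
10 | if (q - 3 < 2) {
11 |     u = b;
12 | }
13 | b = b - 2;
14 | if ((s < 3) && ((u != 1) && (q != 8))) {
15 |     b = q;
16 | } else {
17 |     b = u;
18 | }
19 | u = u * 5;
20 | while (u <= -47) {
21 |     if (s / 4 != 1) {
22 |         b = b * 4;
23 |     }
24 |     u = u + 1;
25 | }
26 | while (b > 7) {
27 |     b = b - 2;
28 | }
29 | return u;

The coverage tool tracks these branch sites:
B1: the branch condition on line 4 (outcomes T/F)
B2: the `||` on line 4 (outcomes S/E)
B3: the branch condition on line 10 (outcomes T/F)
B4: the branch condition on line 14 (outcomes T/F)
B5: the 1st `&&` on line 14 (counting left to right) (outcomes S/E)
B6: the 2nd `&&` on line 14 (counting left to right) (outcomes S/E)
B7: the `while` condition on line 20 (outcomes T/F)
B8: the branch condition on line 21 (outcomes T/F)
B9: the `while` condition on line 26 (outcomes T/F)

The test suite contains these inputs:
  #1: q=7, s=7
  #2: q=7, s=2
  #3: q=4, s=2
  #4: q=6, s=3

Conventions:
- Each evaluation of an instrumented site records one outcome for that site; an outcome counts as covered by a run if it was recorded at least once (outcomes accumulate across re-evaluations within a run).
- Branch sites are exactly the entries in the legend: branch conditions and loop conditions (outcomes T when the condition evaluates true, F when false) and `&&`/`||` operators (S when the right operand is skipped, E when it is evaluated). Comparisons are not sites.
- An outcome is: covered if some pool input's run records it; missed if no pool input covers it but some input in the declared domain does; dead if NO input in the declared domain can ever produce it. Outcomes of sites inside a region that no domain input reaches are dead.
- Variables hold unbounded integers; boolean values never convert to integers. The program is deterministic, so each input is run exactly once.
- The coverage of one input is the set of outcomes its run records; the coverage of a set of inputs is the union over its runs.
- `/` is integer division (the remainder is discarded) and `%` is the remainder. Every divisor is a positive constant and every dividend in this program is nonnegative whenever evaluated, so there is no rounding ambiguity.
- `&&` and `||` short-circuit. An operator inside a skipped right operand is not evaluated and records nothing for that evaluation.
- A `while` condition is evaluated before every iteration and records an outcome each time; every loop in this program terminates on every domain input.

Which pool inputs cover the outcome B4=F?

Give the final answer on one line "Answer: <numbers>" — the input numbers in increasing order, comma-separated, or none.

input #1 (q=7, s=7): covers B4=F
input #2 (q=7, s=2): misses B4=F
input #3 (q=4, s=2): misses B4=F
input #4 (q=6, s=3): covers B4=F

Answer: 1, 4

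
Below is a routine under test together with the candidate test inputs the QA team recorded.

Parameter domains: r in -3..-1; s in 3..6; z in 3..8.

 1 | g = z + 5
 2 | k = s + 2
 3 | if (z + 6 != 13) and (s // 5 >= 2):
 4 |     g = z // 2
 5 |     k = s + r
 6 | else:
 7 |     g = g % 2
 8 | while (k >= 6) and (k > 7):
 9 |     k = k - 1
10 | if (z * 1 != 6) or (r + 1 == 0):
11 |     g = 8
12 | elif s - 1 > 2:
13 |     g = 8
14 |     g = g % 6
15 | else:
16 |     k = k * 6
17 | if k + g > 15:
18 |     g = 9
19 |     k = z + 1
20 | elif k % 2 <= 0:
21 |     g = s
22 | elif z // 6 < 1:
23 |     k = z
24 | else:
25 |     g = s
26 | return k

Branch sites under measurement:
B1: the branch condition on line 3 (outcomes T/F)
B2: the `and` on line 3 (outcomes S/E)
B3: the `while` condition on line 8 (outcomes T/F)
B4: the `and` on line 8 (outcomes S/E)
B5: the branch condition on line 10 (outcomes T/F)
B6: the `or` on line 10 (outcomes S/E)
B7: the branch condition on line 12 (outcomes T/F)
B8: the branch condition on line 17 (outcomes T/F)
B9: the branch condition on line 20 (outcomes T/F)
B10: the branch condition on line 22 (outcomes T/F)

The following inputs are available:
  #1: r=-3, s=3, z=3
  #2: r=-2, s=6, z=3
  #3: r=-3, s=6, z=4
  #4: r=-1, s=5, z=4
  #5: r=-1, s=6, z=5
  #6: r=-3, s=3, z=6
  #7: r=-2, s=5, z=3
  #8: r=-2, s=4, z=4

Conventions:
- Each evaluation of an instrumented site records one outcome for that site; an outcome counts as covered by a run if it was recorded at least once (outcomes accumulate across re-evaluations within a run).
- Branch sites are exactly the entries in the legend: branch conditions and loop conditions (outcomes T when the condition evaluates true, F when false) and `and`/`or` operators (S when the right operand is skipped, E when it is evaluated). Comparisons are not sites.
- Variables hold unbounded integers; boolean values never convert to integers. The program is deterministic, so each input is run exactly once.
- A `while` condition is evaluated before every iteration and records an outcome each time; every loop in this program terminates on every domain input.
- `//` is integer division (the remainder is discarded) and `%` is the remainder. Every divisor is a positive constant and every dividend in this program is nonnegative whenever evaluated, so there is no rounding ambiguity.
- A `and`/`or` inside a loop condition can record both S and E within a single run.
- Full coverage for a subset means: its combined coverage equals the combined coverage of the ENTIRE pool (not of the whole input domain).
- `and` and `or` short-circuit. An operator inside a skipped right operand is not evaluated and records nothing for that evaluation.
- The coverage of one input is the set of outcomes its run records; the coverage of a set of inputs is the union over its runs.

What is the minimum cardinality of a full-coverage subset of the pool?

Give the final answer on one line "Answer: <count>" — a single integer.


#1 (r=-3, s=3, z=3) -> B2->E, B1->F, B4->S, B3->F, B6->S, B5->T, B8->F, B9->F, B10->T; covered: B1=F, B2=E, B3=F, B4=S, B5=T, B6=S, B8=F, B9=F, B10=T
#2 (r=-2, s=6, z=3) -> B2->E, B1->F, B4->E, B3->T, B4->E, B3->F, B6->S, B5->T, B8->F, B9->F, B10->T; covered: B1=F, B2=E, B3=T, B3=F, B4=E, B5=T, B6=S, B8=F, B9=F, B10=T
#3 (r=-3, s=6, z=4) -> B2->E, B1->F, B4->E, B3->T, B4->E, B3->F, B6->S, B5->T, B8->F, B9->F, B10->T; covered: B1=F, B2=E, B3=T, B3=F, B4=E, B5=T, B6=S, B8=F, B9=F, B10=T
#4 (r=-1, s=5, z=4) -> B2->E, B1->F, B4->E, B3->F, B6->S, B5->T, B8->F, B9->F, B10->T; covered: B1=F, B2=E, B3=F, B4=E, B5=T, B6=S, B8=F, B9=F, B10=T
#5 (r=-1, s=6, z=5) -> B2->E, B1->F, B4->E, B3->T, B4->E, B3->F, B6->S, B5->T, B8->F, B9->F, B10->T; covered: B1=F, B2=E, B3=T, B3=F, B4=E, B5=T, B6=S, B8=F, B9=F, B10=T
#6 (r=-3, s=3, z=6) -> B2->E, B1->F, B4->S, B3->F, B6->E, B5->F, B7->F, B8->T; covered: B1=F, B2=E, B3=F, B4=S, B5=F, B6=E, B7=F, B8=T
#7 (r=-2, s=5, z=3) -> B2->E, B1->F, B4->E, B3->F, B6->S, B5->T, B8->F, B9->F, B10->T; covered: B1=F, B2=E, B3=F, B4=E, B5=T, B6=S, B8=F, B9=F, B10=T
#8 (r=-2, s=4, z=4) -> B2->E, B1->F, B4->E, B3->F, B6->S, B5->T, B8->F, B9->T; covered: B1=F, B2=E, B3=F, B4=E, B5=T, B6=S, B8=F, B9=T
union over all inputs: B1=F, B2=E, B3=T, B3=F, B4=S, B4=E, B5=T, B5=F, B6=S, B6=E, B7=F, B8=T, B8=F, B9=T, B9=F, B10=T (16 outcomes)
size 1 is not enough: best union over all size-1 subsets is 10/16
size 2 is not enough: best union over all size-2 subsets is 15/16
the canonical winner is {2, 6, 8}: size 3, full 16-outcome coverage, earliest index list among size-3 covers
Answer: 3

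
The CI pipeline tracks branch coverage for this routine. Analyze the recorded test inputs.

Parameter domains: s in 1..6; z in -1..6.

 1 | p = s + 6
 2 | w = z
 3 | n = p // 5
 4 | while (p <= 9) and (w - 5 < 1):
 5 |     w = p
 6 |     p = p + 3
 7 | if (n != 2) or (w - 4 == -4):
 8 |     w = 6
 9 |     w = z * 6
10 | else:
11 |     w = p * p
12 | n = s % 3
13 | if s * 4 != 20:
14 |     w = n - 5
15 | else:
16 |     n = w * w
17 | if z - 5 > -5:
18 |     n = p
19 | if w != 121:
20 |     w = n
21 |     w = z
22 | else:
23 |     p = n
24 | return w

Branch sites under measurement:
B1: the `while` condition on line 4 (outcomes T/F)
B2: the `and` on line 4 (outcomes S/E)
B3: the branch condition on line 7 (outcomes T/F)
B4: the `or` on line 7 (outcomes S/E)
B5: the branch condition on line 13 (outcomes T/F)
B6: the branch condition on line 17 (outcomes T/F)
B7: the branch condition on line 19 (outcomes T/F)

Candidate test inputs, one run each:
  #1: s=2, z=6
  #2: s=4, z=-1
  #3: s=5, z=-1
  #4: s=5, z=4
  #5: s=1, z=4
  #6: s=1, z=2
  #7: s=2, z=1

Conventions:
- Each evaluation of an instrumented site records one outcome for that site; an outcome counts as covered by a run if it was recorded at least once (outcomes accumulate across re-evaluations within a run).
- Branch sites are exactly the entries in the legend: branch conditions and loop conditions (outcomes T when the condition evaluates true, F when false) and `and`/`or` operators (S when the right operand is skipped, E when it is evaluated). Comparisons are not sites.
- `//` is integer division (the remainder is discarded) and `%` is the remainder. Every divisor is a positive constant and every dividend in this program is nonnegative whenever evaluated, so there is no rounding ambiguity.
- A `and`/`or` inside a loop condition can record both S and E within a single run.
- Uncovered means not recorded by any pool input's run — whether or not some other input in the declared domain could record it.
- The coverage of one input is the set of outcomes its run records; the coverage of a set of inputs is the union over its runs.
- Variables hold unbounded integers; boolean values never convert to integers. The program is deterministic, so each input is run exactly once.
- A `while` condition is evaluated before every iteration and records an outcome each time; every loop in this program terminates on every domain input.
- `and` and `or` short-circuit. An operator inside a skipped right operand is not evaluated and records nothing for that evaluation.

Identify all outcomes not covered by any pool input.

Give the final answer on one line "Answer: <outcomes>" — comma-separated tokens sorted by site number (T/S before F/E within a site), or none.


input #1, s=2, z=6: events B2->E, B1->F, B4->S, B3->T, B5->T, B6->T, B7->T; outcomes B1=F, B2=E, B3=T, B4=S, B5=T, B6=T, B7=T
input #2, s=4, z=-1: events B2->S, B1->F, B4->E, B3->F, B5->T, B6->F, B7->T; outcomes B1=F, B2=S, B3=F, B4=E, B5=T, B6=F, B7=T
input #3, s=5, z=-1: events B2->S, B1->F, B4->E, B3->F, B5->F, B6->F, B7->F; outcomes B1=F, B2=S, B3=F, B4=E, B5=F, B6=F, B7=F
input #4, s=5, z=4: events B2->S, B1->F, B4->E, B3->F, B5->F, B6->T, B7->F; outcomes B1=F, B2=S, B3=F, B4=E, B5=F, B6=T, B7=F
input #5, s=1, z=4: events B2->E, B1->T, B2->S, B1->F, B4->S, B3->T, B5->T, B6->T, B7->T; outcomes B1=T, B1=F, B2=S, B2=E, B3=T, B4=S, B5=T, B6=T, B7=T
input #6, s=1, z=2: events B2->E, B1->T, B2->S, B1->F, B4->S, B3->T, B5->T, B6->T, B7->T; outcomes B1=T, B1=F, B2=S, B2=E, B3=T, B4=S, B5=T, B6=T, B7=T
input #7, s=2, z=1: events B2->E, B1->T, B2->S, B1->F, B4->S, B3->T, B5->T, B6->T, B7->T; outcomes B1=T, B1=F, B2=S, B2=E, B3=T, B4=S, B5=T, B6=T, B7=T
union over the pool: B1=T, B1=F, B2=S, B2=E, B3=T, B3=F, B4=S, B4=E, B5=T, B5=F, B6=T, B6=F, B7=T, B7=F
uncovered (0 of 14): none
Answer: none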